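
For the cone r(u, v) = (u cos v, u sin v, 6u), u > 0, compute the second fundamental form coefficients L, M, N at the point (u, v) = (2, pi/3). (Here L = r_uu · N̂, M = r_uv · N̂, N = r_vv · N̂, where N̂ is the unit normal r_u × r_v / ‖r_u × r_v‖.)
L = 0;  M = 0;  N = 12*sqrt(37)/37

Compute the unit normal N̂(u, v) = (-6*sqrt(37)*u*cos(v)/(37*Abs(u)), -6*sqrt(37)*u*sin(v)/(37*Abs(u)), sqrt(37)*u/(37*Abs(u))), and the second partials r_uu, r_uv, r_vv. Take dot products:
  L(u, v) = r_uu · N̂ = 0,
  M(u, v) = r_uv · N̂ = 0,
  N(u, v) = r_vv · N̂ = 6*sqrt(37)*u^2/(37*Abs(u)).
Evaluating at (u, v) = (2, pi/3):
  L = 0, M = 0, N = 12*sqrt(37)/37.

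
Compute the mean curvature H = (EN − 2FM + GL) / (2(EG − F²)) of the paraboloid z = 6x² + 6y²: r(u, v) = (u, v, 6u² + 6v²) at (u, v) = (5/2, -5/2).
H = 10812*sqrt(1801)/3243601

With E = 144*u^2 + 1, F = 144*u*v, G = 144*v^2 + 1, L = 12/sqrt(144*u^2 + 144*v^2 + 1), M = 0, N = 12/sqrt(144*u^2 + 144*v^2 + 1), assemble
  H = (EN − 2FM + GL) / (2(EG − F²)) = 12*(72*u^2 + 72*v^2 + 1)/(144*u^2 + 144*v^2 + 1)^(3/2).
At (u, v) = (5/2, -5/2): H = 10812*sqrt(1801)/3243601.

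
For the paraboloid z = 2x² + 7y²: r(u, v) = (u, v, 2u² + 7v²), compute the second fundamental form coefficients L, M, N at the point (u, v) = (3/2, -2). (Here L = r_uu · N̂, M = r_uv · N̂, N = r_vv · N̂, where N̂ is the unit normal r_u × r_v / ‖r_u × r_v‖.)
L = 4*sqrt(821)/821;  M = 0;  N = 14*sqrt(821)/821

Compute the unit normal N̂(u, v) = (-4*u/sqrt(16*u^2 + 196*v^2 + 1), -14*v/sqrt(16*u^2 + 196*v^2 + 1), 1/sqrt(16*u^2 + 196*v^2 + 1)), and the second partials r_uu, r_uv, r_vv. Take dot products:
  L(u, v) = r_uu · N̂ = 4/sqrt(16*u^2 + 196*v^2 + 1),
  M(u, v) = r_uv · N̂ = 0,
  N(u, v) = r_vv · N̂ = 14/sqrt(16*u^2 + 196*v^2 + 1).
Evaluating at (u, v) = (3/2, -2):
  L = 4*sqrt(821)/821, M = 0, N = 14*sqrt(821)/821.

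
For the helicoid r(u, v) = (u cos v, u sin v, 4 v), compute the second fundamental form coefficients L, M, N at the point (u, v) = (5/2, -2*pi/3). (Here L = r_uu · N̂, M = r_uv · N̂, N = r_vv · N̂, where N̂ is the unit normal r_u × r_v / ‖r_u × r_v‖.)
L = 0;  M = -8*sqrt(89)/89;  N = 0

Compute the unit normal N̂(u, v) = (4*sin(v)/sqrt(u^2 + 16), -4*cos(v)/sqrt(u^2 + 16), u/sqrt(u^2 + 16)), and the second partials r_uu, r_uv, r_vv. Take dot products:
  L(u, v) = r_uu · N̂ = 0,
  M(u, v) = r_uv · N̂ = -4/sqrt(u^2 + 16),
  N(u, v) = r_vv · N̂ = 0.
Evaluating at (u, v) = (5/2, -2*pi/3):
  L = 0, M = -8*sqrt(89)/89, N = 0.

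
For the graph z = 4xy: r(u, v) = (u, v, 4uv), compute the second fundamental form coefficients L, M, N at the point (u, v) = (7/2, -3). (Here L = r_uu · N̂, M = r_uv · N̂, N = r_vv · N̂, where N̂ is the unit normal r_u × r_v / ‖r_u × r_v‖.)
L = 0;  M = 4*sqrt(341)/341;  N = 0

Compute the unit normal N̂(u, v) = (-4*v/sqrt(16*u^2 + 16*v^2 + 1), -4*u/sqrt(16*u^2 + 16*v^2 + 1), 1/sqrt(16*u^2 + 16*v^2 + 1)), and the second partials r_uu, r_uv, r_vv. Take dot products:
  L(u, v) = r_uu · N̂ = 0,
  M(u, v) = r_uv · N̂ = 4/sqrt(16*u^2 + 16*v^2 + 1),
  N(u, v) = r_vv · N̂ = 0.
Evaluating at (u, v) = (7/2, -3):
  L = 0, M = 4*sqrt(341)/341, N = 0.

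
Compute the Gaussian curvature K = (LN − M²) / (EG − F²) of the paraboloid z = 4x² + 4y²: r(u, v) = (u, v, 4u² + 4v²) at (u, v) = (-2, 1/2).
K = 64/74529

Coefficients of the first fundamental form: E = 64*u^2 + 1, F = 64*u*v, G = 64*v^2 + 1.
Coefficients of the second fundamental form: L = 8/sqrt(64*u^2 + 64*v^2 + 1), M = 0, N = 8/sqrt(64*u^2 + 64*v^2 + 1).
Assemble K = (LN − M²)/(EG − F²) = 64/(4096*u^4 + 8192*u^2*v^2 + 128*u^2 + 4096*v^4 + 128*v^2 + 1). At (u, v) = (-2, 1/2): K = 64/74529.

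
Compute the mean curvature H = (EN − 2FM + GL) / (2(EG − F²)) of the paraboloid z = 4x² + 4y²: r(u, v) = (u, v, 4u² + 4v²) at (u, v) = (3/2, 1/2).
H = 648*sqrt(161)/25921

With E = 64*u^2 + 1, F = 64*u*v, G = 64*v^2 + 1, L = 8/sqrt(64*u^2 + 64*v^2 + 1), M = 0, N = 8/sqrt(64*u^2 + 64*v^2 + 1), assemble
  H = (EN − 2FM + GL) / (2(EG − F²)) = 8*(32*u^2 + 32*v^2 + 1)/(64*u^2 + 64*v^2 + 1)^(3/2).
At (u, v) = (3/2, 1/2): H = 648*sqrt(161)/25921.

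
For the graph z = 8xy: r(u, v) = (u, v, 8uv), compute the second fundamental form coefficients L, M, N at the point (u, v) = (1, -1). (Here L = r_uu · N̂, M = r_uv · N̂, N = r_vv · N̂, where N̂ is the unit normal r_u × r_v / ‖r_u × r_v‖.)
L = 0;  M = 8*sqrt(129)/129;  N = 0

Compute the unit normal N̂(u, v) = (-8*v/sqrt(64*u^2 + 64*v^2 + 1), -8*u/sqrt(64*u^2 + 64*v^2 + 1), 1/sqrt(64*u^2 + 64*v^2 + 1)), and the second partials r_uu, r_uv, r_vv. Take dot products:
  L(u, v) = r_uu · N̂ = 0,
  M(u, v) = r_uv · N̂ = 8/sqrt(64*u^2 + 64*v^2 + 1),
  N(u, v) = r_vv · N̂ = 0.
Evaluating at (u, v) = (1, -1):
  L = 0, M = 8*sqrt(129)/129, N = 0.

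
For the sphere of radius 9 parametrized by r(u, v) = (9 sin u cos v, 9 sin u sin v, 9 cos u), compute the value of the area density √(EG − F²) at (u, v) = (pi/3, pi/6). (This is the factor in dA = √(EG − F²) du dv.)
√(EG − F²)|_{(pi/3, pi/6)} = 81*sqrt(3)/2

E = 81, F = 0, G = 81*sin(u)^2, so EG − F² = 6561*sin(u)^2. Taking the positive square root: √(EG − F²) = 81*Abs(sin(u)). At (u, v) = (pi/3, pi/6): 81*sqrt(3)/2.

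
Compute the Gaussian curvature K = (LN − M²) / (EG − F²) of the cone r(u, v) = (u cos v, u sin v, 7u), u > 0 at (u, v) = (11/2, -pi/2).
K = 0

Coefficients of the first fundamental form: E = 50, F = 0, G = u^2.
Coefficients of the second fundamental form: L = 0, M = 0, N = 7*sqrt(2)*u^2/(10*Abs(u)).
Assemble K = (LN − M²)/(EG − F²) = 0. At (u, v) = (11/2, -pi/2): K = 0.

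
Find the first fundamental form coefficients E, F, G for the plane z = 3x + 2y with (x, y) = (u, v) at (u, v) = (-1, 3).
E = 10;  F = 6;  G = 5

Partials: r_u = (1, 0, 3), r_v = (0, 1, 2). As functions of (u, v):
  E = r_u · r_u = 10,
  F = r_u · r_v = 6,
  G = r_v · r_v = 5.
Evaluating at (u, v) = (-1, 3): E = 10, F = 6, G = 5.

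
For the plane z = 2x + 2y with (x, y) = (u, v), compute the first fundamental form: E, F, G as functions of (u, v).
E = 5;  F = 4;  G = 5

Compute partials: r_u = (1, 0, 2), r_v = (0, 1, 2). Then
  E = r_u · r_u = 5,
  F = r_u · r_v = 4,
  G = r_v · r_v = 5.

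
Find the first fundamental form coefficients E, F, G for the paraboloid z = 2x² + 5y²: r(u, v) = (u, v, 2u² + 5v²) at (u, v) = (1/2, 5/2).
E = 5;  F = 50;  G = 626

Partials: r_u = (1, 0, 4*u), r_v = (0, 1, 10*v). As functions of (u, v):
  E = r_u · r_u = 16*u^2 + 1,
  F = r_u · r_v = 40*u*v,
  G = r_v · r_v = 100*v^2 + 1.
Evaluating at (u, v) = (1/2, 5/2): E = 5, F = 50, G = 626.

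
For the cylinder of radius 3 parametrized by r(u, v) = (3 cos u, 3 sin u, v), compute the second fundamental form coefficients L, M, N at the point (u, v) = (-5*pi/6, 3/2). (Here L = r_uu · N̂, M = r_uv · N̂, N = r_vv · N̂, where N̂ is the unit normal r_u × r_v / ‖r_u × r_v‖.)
L = -3;  M = 0;  N = 0

Compute the unit normal N̂(u, v) = (cos(u), sin(u), 0), and the second partials r_uu, r_uv, r_vv. Take dot products:
  L(u, v) = r_uu · N̂ = -3,
  M(u, v) = r_uv · N̂ = 0,
  N(u, v) = r_vv · N̂ = 0.
Evaluating at (u, v) = (-5*pi/6, 3/2):
  L = -3, M = 0, N = 0.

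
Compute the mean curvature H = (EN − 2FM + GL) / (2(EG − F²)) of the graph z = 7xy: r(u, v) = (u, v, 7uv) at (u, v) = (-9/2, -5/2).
H = -15435*sqrt(5198)/13509602

With E = 49*v^2 + 1, F = 49*u*v, G = 49*u^2 + 1, L = 0, M = 7/sqrt(49*u^2 + 49*v^2 + 1), N = 0, assemble
  H = (EN − 2FM + GL) / (2(EG − F²)) = -343*u*v/(49*u^2 + 49*v^2 + 1)^(3/2).
At (u, v) = (-9/2, -5/2): H = -15435*sqrt(5198)/13509602.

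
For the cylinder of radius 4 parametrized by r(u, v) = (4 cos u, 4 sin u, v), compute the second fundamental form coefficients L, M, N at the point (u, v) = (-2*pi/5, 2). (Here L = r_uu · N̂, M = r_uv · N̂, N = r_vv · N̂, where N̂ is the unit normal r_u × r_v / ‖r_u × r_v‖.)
L = -4;  M = 0;  N = 0

Compute the unit normal N̂(u, v) = (cos(u), sin(u), 0), and the second partials r_uu, r_uv, r_vv. Take dot products:
  L(u, v) = r_uu · N̂ = -4,
  M(u, v) = r_uv · N̂ = 0,
  N(u, v) = r_vv · N̂ = 0.
Evaluating at (u, v) = (-2*pi/5, 2):
  L = -4, M = 0, N = 0.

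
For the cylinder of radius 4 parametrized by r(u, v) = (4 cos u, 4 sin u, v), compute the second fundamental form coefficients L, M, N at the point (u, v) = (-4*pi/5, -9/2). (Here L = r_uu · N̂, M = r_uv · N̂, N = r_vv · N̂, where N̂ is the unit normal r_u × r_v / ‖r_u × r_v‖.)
L = -4;  M = 0;  N = 0

Compute the unit normal N̂(u, v) = (cos(u), sin(u), 0), and the second partials r_uu, r_uv, r_vv. Take dot products:
  L(u, v) = r_uu · N̂ = -4,
  M(u, v) = r_uv · N̂ = 0,
  N(u, v) = r_vv · N̂ = 0.
Evaluating at (u, v) = (-4*pi/5, -9/2):
  L = -4, M = 0, N = 0.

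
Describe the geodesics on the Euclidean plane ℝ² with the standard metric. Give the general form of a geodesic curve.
Geodesics on the plane are straight lines (in the standard parametrization, α(t) = p + t · v with p, v ∈ ℝ²).

The geodesic equation on the plane reduces to α̈ = 0 (Christoffel symbols vanish in Cartesian coordinates), so α(t) = p + t · v. Geodesics are exactly straight lines.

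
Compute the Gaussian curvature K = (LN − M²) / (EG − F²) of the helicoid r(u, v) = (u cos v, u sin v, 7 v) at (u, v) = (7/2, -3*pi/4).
K = -16/1225

Coefficients of the first fundamental form: E = 1, F = 0, G = u^2 + 49.
Coefficients of the second fundamental form: L = 0, M = -7/sqrt(u^2 + 49), N = 0.
Assemble K = (LN − M²)/(EG − F²) = -49/(u^2 + 49)^2. At (u, v) = (7/2, -3*pi/4): K = -16/1225.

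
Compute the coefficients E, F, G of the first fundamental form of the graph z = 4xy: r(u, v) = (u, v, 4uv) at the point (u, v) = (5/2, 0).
E = 1;  F = 0;  G = 101

Partials: r_u = (1, 0, 4*v), r_v = (0, 1, 4*u). As functions of (u, v):
  E = r_u · r_u = 16*v^2 + 1,
  F = r_u · r_v = 16*u*v,
  G = r_v · r_v = 16*u^2 + 1.
Evaluating at (u, v) = (5/2, 0): E = 1, F = 0, G = 101.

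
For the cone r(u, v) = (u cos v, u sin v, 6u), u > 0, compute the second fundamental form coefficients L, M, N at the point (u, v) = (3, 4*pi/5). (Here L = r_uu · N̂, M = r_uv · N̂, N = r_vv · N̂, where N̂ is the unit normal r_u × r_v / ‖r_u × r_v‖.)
L = 0;  M = 0;  N = 18*sqrt(37)/37

Compute the unit normal N̂(u, v) = (-6*sqrt(37)*u*cos(v)/(37*Abs(u)), -6*sqrt(37)*u*sin(v)/(37*Abs(u)), sqrt(37)*u/(37*Abs(u))), and the second partials r_uu, r_uv, r_vv. Take dot products:
  L(u, v) = r_uu · N̂ = 0,
  M(u, v) = r_uv · N̂ = 0,
  N(u, v) = r_vv · N̂ = 6*sqrt(37)*u^2/(37*Abs(u)).
Evaluating at (u, v) = (3, 4*pi/5):
  L = 0, M = 0, N = 18*sqrt(37)/37.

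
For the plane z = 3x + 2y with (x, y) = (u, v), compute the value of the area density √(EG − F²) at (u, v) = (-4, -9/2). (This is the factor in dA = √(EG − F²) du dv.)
√(EG − F²)|_{(-4, -9/2)} = sqrt(14)

E = 10, F = 6, G = 5, so EG − F² = 14. Taking the positive square root: √(EG − F²) = sqrt(14). At (u, v) = (-4, -9/2): sqrt(14).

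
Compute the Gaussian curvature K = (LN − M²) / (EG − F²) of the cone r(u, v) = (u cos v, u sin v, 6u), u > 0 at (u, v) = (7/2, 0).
K = 0

Coefficients of the first fundamental form: E = 37, F = 0, G = u^2.
Coefficients of the second fundamental form: L = 0, M = 0, N = 6*sqrt(37)*u^2/(37*Abs(u)).
Assemble K = (LN − M²)/(EG − F²) = 0. At (u, v) = (7/2, 0): K = 0.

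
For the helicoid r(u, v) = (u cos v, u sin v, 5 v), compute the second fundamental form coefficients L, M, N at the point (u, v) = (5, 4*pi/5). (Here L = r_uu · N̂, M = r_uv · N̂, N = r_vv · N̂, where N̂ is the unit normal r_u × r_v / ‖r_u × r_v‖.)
L = 0;  M = -sqrt(2)/2;  N = 0

Compute the unit normal N̂(u, v) = (5*sin(v)/sqrt(u^2 + 25), -5*cos(v)/sqrt(u^2 + 25), u/sqrt(u^2 + 25)), and the second partials r_uu, r_uv, r_vv. Take dot products:
  L(u, v) = r_uu · N̂ = 0,
  M(u, v) = r_uv · N̂ = -5/sqrt(u^2 + 25),
  N(u, v) = r_vv · N̂ = 0.
Evaluating at (u, v) = (5, 4*pi/5):
  L = 0, M = -sqrt(2)/2, N = 0.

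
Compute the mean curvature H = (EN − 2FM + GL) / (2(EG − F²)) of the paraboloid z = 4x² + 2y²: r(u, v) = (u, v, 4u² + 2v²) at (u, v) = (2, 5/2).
H = 6*sqrt(357)/833

With E = 64*u^2 + 1, F = 32*u*v, G = 16*v^2 + 1, L = 8/sqrt(64*u^2 + 16*v^2 + 1), M = 0, N = 4/sqrt(64*u^2 + 16*v^2 + 1), assemble
  H = (EN − 2FM + GL) / (2(EG − F²)) = 2*(64*u^2 + 32*v^2 + 3)/(64*u^2 + 16*v^2 + 1)^(3/2).
At (u, v) = (2, 5/2): H = 6*sqrt(357)/833.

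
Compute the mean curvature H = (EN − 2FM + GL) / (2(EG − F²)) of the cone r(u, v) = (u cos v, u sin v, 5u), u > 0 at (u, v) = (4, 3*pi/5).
H = 5*sqrt(26)/208

With E = 26, F = 0, G = u^2, L = 0, M = 0, N = 5*sqrt(26)*u^2/(26*Abs(u)), assemble
  H = (EN − 2FM + GL) / (2(EG − F²)) = 5*sqrt(26)/(52*Abs(u)).
At (u, v) = (4, 3*pi/5): H = 5*sqrt(26)/208.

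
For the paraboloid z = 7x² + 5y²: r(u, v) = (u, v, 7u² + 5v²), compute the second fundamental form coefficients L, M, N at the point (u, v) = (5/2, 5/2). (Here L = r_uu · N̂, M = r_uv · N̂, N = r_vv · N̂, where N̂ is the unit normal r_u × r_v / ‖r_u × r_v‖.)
L = 14*sqrt(1851)/1851;  M = 0;  N = 10*sqrt(1851)/1851

Compute the unit normal N̂(u, v) = (-14*u/sqrt(196*u^2 + 100*v^2 + 1), -10*v/sqrt(196*u^2 + 100*v^2 + 1), 1/sqrt(196*u^2 + 100*v^2 + 1)), and the second partials r_uu, r_uv, r_vv. Take dot products:
  L(u, v) = r_uu · N̂ = 14/sqrt(196*u^2 + 100*v^2 + 1),
  M(u, v) = r_uv · N̂ = 0,
  N(u, v) = r_vv · N̂ = 10/sqrt(196*u^2 + 100*v^2 + 1).
Evaluating at (u, v) = (5/2, 5/2):
  L = 14*sqrt(1851)/1851, M = 0, N = 10*sqrt(1851)/1851.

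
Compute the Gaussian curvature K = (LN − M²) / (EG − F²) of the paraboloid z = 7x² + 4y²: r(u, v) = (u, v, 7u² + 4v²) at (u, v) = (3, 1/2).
K = 112/3171961

Coefficients of the first fundamental form: E = 196*u^2 + 1, F = 112*u*v, G = 64*v^2 + 1.
Coefficients of the second fundamental form: L = 14/sqrt(196*u^2 + 64*v^2 + 1), M = 0, N = 8/sqrt(196*u^2 + 64*v^2 + 1).
Assemble K = (LN − M²)/(EG − F²) = 112/(38416*u^4 + 25088*u^2*v^2 + 392*u^2 + 4096*v^4 + 128*v^2 + 1). At (u, v) = (3, 1/2): K = 112/3171961.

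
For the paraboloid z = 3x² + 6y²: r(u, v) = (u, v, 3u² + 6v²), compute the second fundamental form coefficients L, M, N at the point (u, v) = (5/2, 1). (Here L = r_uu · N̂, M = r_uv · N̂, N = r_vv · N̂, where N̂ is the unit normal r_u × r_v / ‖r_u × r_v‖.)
L = 3*sqrt(370)/185;  M = 0;  N = 6*sqrt(370)/185

Compute the unit normal N̂(u, v) = (-6*u/sqrt(36*u^2 + 144*v^2 + 1), -12*v/sqrt(36*u^2 + 144*v^2 + 1), 1/sqrt(36*u^2 + 144*v^2 + 1)), and the second partials r_uu, r_uv, r_vv. Take dot products:
  L(u, v) = r_uu · N̂ = 6/sqrt(36*u^2 + 144*v^2 + 1),
  M(u, v) = r_uv · N̂ = 0,
  N(u, v) = r_vv · N̂ = 12/sqrt(36*u^2 + 144*v^2 + 1).
Evaluating at (u, v) = (5/2, 1):
  L = 3*sqrt(370)/185, M = 0, N = 6*sqrt(370)/185.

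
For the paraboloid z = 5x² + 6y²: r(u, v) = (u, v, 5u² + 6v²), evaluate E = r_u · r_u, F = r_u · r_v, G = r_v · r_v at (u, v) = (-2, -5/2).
E = 401;  F = 600;  G = 901

Partials: r_u = (1, 0, 10*u), r_v = (0, 1, 12*v). As functions of (u, v):
  E = r_u · r_u = 100*u^2 + 1,
  F = r_u · r_v = 120*u*v,
  G = r_v · r_v = 144*v^2 + 1.
Evaluating at (u, v) = (-2, -5/2): E = 401, F = 600, G = 901.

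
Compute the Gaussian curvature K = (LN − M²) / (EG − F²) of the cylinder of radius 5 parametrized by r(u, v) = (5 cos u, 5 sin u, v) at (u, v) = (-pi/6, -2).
K = 0

Coefficients of the first fundamental form: E = 25, F = 0, G = 1.
Coefficients of the second fundamental form: L = -5, M = 0, N = 0.
Assemble K = (LN − M²)/(EG − F²) = 0. At (u, v) = (-pi/6, -2): K = 0.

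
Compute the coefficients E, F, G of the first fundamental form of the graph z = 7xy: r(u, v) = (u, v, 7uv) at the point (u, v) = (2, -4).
E = 785;  F = -392;  G = 197

Partials: r_u = (1, 0, 7*v), r_v = (0, 1, 7*u). As functions of (u, v):
  E = r_u · r_u = 49*v^2 + 1,
  F = r_u · r_v = 49*u*v,
  G = r_v · r_v = 49*u^2 + 1.
Evaluating at (u, v) = (2, -4): E = 785, F = -392, G = 197.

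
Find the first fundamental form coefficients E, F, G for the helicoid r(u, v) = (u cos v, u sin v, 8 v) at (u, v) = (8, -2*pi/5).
E = 1;  F = 0;  G = 128

Partials: r_u = (cos(v), sin(v), 0), r_v = (-u*sin(v), u*cos(v), 8). As functions of (u, v):
  E = r_u · r_u = 1,
  F = r_u · r_v = 0,
  G = r_v · r_v = u^2 + 64.
Evaluating at (u, v) = (8, -2*pi/5): E = 1, F = 0, G = 128.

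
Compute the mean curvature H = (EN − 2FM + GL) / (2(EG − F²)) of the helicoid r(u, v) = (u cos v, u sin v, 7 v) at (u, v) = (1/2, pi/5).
H = 0

With E = 1, F = 0, G = u^2 + 49, L = 0, M = -7/sqrt(u^2 + 49), N = 0, assemble
  H = (EN − 2FM + GL) / (2(EG − F²)) = 0.
At (u, v) = (1/2, pi/5): H = 0.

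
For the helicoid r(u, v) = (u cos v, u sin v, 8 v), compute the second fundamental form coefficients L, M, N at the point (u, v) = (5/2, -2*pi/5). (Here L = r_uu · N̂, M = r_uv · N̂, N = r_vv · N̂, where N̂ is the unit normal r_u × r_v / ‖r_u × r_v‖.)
L = 0;  M = -16*sqrt(281)/281;  N = 0

Compute the unit normal N̂(u, v) = (8*sin(v)/sqrt(u^2 + 64), -8*cos(v)/sqrt(u^2 + 64), u/sqrt(u^2 + 64)), and the second partials r_uu, r_uv, r_vv. Take dot products:
  L(u, v) = r_uu · N̂ = 0,
  M(u, v) = r_uv · N̂ = -8/sqrt(u^2 + 64),
  N(u, v) = r_vv · N̂ = 0.
Evaluating at (u, v) = (5/2, -2*pi/5):
  L = 0, M = -16*sqrt(281)/281, N = 0.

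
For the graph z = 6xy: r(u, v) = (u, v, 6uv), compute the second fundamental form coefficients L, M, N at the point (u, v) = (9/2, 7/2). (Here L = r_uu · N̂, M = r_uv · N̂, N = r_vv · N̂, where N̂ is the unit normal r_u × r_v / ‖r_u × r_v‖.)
L = 0;  M = 6*sqrt(1171)/1171;  N = 0

Compute the unit normal N̂(u, v) = (-6*v/sqrt(36*u^2 + 36*v^2 + 1), -6*u/sqrt(36*u^2 + 36*v^2 + 1), 1/sqrt(36*u^2 + 36*v^2 + 1)), and the second partials r_uu, r_uv, r_vv. Take dot products:
  L(u, v) = r_uu · N̂ = 0,
  M(u, v) = r_uv · N̂ = 6/sqrt(36*u^2 + 36*v^2 + 1),
  N(u, v) = r_vv · N̂ = 0.
Evaluating at (u, v) = (9/2, 7/2):
  L = 0, M = 6*sqrt(1171)/1171, N = 0.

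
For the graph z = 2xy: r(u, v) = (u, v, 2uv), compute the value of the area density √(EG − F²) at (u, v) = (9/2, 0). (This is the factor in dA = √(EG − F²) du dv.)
√(EG − F²)|_{(9/2, 0)} = sqrt(82)

E = 4*v^2 + 1, F = 4*u*v, G = 4*u^2 + 1, so EG − F² = 4*u^2 + 4*v^2 + 1. Taking the positive square root: √(EG − F²) = sqrt(4*u^2 + 4*v^2 + 1). At (u, v) = (9/2, 0): sqrt(82).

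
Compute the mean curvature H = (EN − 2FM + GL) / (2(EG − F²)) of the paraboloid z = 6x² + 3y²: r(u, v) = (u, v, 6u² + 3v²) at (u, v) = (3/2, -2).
H = 1845*sqrt(469)/219961

With E = 144*u^2 + 1, F = 72*u*v, G = 36*v^2 + 1, L = 12/sqrt(144*u^2 + 36*v^2 + 1), M = 0, N = 6/sqrt(144*u^2 + 36*v^2 + 1), assemble
  H = (EN − 2FM + GL) / (2(EG − F²)) = 9*(48*u^2 + 24*v^2 + 1)/(144*u^2 + 36*v^2 + 1)^(3/2).
At (u, v) = (3/2, -2): H = 1845*sqrt(469)/219961.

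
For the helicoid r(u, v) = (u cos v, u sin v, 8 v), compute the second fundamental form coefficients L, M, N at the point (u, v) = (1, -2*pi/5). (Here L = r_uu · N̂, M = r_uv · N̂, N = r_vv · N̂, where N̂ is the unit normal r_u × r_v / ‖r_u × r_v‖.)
L = 0;  M = -8*sqrt(65)/65;  N = 0

Compute the unit normal N̂(u, v) = (8*sin(v)/sqrt(u^2 + 64), -8*cos(v)/sqrt(u^2 + 64), u/sqrt(u^2 + 64)), and the second partials r_uu, r_uv, r_vv. Take dot products:
  L(u, v) = r_uu · N̂ = 0,
  M(u, v) = r_uv · N̂ = -8/sqrt(u^2 + 64),
  N(u, v) = r_vv · N̂ = 0.
Evaluating at (u, v) = (1, -2*pi/5):
  L = 0, M = -8*sqrt(65)/65, N = 0.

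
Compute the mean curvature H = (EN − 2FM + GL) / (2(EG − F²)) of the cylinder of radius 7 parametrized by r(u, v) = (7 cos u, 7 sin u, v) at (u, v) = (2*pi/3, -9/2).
H = -1/14

With E = 49, F = 0, G = 1, L = -7, M = 0, N = 0, assemble
  H = (EN − 2FM + GL) / (2(EG − F²)) = -1/14.
At (u, v) = (2*pi/3, -9/2): H = -1/14.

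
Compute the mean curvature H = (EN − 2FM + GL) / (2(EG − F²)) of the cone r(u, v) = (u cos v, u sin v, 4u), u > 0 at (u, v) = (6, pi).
H = sqrt(17)/51

With E = 17, F = 0, G = u^2, L = 0, M = 0, N = 4*sqrt(17)*u^2/(17*Abs(u)), assemble
  H = (EN − 2FM + GL) / (2(EG − F²)) = 2*sqrt(17)/(17*Abs(u)).
At (u, v) = (6, pi): H = sqrt(17)/51.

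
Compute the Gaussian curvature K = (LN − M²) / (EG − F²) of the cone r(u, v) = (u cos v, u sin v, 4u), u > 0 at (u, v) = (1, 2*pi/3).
K = 0

Coefficients of the first fundamental form: E = 17, F = 0, G = u^2.
Coefficients of the second fundamental form: L = 0, M = 0, N = 4*sqrt(17)*u^2/(17*Abs(u)).
Assemble K = (LN − M²)/(EG − F²) = 0. At (u, v) = (1, 2*pi/3): K = 0.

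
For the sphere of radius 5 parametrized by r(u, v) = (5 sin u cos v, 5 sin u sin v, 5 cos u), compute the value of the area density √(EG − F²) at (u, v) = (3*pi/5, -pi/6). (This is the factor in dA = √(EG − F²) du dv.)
√(EG − F²)|_{(3*pi/5, -pi/6)} = 25*sqrt(2*sqrt(5) + 10)/4

E = 25, F = 0, G = 25*sin(u)^2, so EG − F² = 625*sin(u)^2. Taking the positive square root: √(EG − F²) = 25*Abs(sin(u)). At (u, v) = (3*pi/5, -pi/6): 25*sqrt(2*sqrt(5) + 10)/4.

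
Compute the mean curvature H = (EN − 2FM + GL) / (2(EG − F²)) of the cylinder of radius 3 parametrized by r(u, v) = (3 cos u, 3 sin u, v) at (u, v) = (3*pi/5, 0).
H = -1/6

With E = 9, F = 0, G = 1, L = -3, M = 0, N = 0, assemble
  H = (EN − 2FM + GL) / (2(EG − F²)) = -1/6.
At (u, v) = (3*pi/5, 0): H = -1/6.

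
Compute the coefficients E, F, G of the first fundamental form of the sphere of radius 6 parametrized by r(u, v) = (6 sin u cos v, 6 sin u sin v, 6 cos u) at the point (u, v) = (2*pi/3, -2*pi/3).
E = 36;  F = 0;  G = 27

Partials: r_u = (6*cos(u)*cos(v), 6*sin(v)*cos(u), -6*sin(u)), r_v = (-6*sin(u)*sin(v), 6*sin(u)*cos(v), 0). As functions of (u, v):
  E = r_u · r_u = 36,
  F = r_u · r_v = 0,
  G = r_v · r_v = 36*sin(u)^2.
Evaluating at (u, v) = (2*pi/3, -2*pi/3): E = 36, F = 0, G = 27.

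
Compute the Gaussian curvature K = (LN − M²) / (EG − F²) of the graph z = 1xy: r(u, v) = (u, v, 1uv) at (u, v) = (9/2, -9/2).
K = -4/6889

Coefficients of the first fundamental form: E = v^2 + 1, F = u*v, G = u^2 + 1.
Coefficients of the second fundamental form: L = 0, M = 1/sqrt(u^2 + v^2 + 1), N = 0.
Assemble K = (LN − M²)/(EG − F²) = 1/((u^2*v^2 - (u^2 + 1)*(v^2 + 1))*(u^2 + v^2 + 1)). At (u, v) = (9/2, -9/2): K = -4/6889.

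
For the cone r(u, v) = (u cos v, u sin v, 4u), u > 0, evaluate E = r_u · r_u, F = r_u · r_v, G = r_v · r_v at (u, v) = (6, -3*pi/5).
E = 17;  F = 0;  G = 36

Partials: r_u = (cos(v), sin(v), 4), r_v = (-u*sin(v), u*cos(v), 0). As functions of (u, v):
  E = r_u · r_u = 17,
  F = r_u · r_v = 0,
  G = r_v · r_v = u^2.
Evaluating at (u, v) = (6, -3*pi/5): E = 17, F = 0, G = 36.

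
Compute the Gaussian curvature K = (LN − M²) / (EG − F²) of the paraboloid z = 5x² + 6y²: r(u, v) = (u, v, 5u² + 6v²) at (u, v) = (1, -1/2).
K = 120/18769

Coefficients of the first fundamental form: E = 100*u^2 + 1, F = 120*u*v, G = 144*v^2 + 1.
Coefficients of the second fundamental form: L = 10/sqrt(100*u^2 + 144*v^2 + 1), M = 0, N = 12/sqrt(100*u^2 + 144*v^2 + 1).
Assemble K = (LN − M²)/(EG − F²) = 120/(10000*u^4 + 28800*u^2*v^2 + 200*u^2 + 20736*v^4 + 288*v^2 + 1). At (u, v) = (1, -1/2): K = 120/18769.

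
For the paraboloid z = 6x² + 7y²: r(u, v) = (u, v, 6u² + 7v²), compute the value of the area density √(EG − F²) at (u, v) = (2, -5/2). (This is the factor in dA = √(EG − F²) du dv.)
√(EG − F²)|_{(2, -5/2)} = sqrt(1802)

E = 144*u^2 + 1, F = 168*u*v, G = 196*v^2 + 1, so EG − F² = 144*u^2 + 196*v^2 + 1. Taking the positive square root: √(EG − F²) = sqrt(144*u^2 + 196*v^2 + 1). At (u, v) = (2, -5/2): sqrt(1802).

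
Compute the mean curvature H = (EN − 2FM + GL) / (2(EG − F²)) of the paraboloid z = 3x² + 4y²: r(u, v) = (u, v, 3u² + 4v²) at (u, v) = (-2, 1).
H = 775*sqrt(209)/43681

With E = 36*u^2 + 1, F = 48*u*v, G = 64*v^2 + 1, L = 6/sqrt(36*u^2 + 64*v^2 + 1), M = 0, N = 8/sqrt(36*u^2 + 64*v^2 + 1), assemble
  H = (EN − 2FM + GL) / (2(EG − F²)) = (144*u^2 + 192*v^2 + 7)/(36*u^2 + 64*v^2 + 1)^(3/2).
At (u, v) = (-2, 1): H = 775*sqrt(209)/43681.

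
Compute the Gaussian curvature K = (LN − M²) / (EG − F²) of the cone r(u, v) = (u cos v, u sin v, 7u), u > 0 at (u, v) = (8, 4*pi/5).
K = 0

Coefficients of the first fundamental form: E = 50, F = 0, G = u^2.
Coefficients of the second fundamental form: L = 0, M = 0, N = 7*sqrt(2)*u^2/(10*Abs(u)).
Assemble K = (LN − M²)/(EG − F²) = 0. At (u, v) = (8, 4*pi/5): K = 0.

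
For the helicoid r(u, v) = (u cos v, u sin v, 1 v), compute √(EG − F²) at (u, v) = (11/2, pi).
√(EG − F²)|_{(11/2, pi)} = 5*sqrt(5)/2

E = 1, F = 0, G = u^2 + 1; EG − F² = u^2 + 1; √(EG − F²) = sqrt(u^2 + 1). At the given point: 5*sqrt(5)/2.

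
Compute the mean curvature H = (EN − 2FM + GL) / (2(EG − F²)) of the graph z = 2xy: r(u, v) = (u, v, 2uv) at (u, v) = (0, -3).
H = 0

With E = 4*v^2 + 1, F = 4*u*v, G = 4*u^2 + 1, L = 0, M = 2/sqrt(4*u^2 + 4*v^2 + 1), N = 0, assemble
  H = (EN − 2FM + GL) / (2(EG − F²)) = -8*u*v/(4*u^2 + 4*v^2 + 1)^(3/2).
At (u, v) = (0, -3): H = 0.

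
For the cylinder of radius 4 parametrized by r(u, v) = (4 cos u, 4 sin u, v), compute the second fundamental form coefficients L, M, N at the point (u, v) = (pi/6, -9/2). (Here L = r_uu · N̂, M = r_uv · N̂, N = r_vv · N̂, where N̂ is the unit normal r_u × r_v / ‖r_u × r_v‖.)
L = -4;  M = 0;  N = 0

Compute the unit normal N̂(u, v) = (cos(u), sin(u), 0), and the second partials r_uu, r_uv, r_vv. Take dot products:
  L(u, v) = r_uu · N̂ = -4,
  M(u, v) = r_uv · N̂ = 0,
  N(u, v) = r_vv · N̂ = 0.
Evaluating at (u, v) = (pi/6, -9/2):
  L = -4, M = 0, N = 0.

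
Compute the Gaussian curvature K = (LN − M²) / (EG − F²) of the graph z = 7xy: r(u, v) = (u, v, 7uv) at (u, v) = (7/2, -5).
K = -784/53363025

Coefficients of the first fundamental form: E = 49*v^2 + 1, F = 49*u*v, G = 49*u^2 + 1.
Coefficients of the second fundamental form: L = 0, M = 7/sqrt(49*u^2 + 49*v^2 + 1), N = 0.
Assemble K = (LN − M²)/(EG − F²) = -49/(2401*u^4 + 4802*u^2*v^2 + 98*u^2 + 2401*v^4 + 98*v^2 + 1). At (u, v) = (7/2, -5): K = -784/53363025.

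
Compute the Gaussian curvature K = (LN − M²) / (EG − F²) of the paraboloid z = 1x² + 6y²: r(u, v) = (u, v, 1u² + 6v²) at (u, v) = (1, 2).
K = 24/337561

Coefficients of the first fundamental form: E = 4*u^2 + 1, F = 24*u*v, G = 144*v^2 + 1.
Coefficients of the second fundamental form: L = 2/sqrt(4*u^2 + 144*v^2 + 1), M = 0, N = 12/sqrt(4*u^2 + 144*v^2 + 1).
Assemble K = (LN − M²)/(EG − F²) = 24/(16*u^4 + 1152*u^2*v^2 + 8*u^2 + 20736*v^4 + 288*v^2 + 1). At (u, v) = (1, 2): K = 24/337561.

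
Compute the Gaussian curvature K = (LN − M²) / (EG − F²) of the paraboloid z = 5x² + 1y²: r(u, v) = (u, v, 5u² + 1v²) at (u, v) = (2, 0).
K = 20/160801

Coefficients of the first fundamental form: E = 100*u^2 + 1, F = 20*u*v, G = 4*v^2 + 1.
Coefficients of the second fundamental form: L = 10/sqrt(100*u^2 + 4*v^2 + 1), M = 0, N = 2/sqrt(100*u^2 + 4*v^2 + 1).
Assemble K = (LN − M²)/(EG − F²) = 20/(10000*u^4 + 800*u^2*v^2 + 200*u^2 + 16*v^4 + 8*v^2 + 1). At (u, v) = (2, 0): K = 20/160801.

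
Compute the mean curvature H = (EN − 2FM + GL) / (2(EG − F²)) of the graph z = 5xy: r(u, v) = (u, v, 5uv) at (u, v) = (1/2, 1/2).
H = -125*sqrt(6)/486

With E = 25*v^2 + 1, F = 25*u*v, G = 25*u^2 + 1, L = 0, M = 5/sqrt(25*u^2 + 25*v^2 + 1), N = 0, assemble
  H = (EN − 2FM + GL) / (2(EG − F²)) = -125*u*v/(25*u^2 + 25*v^2 + 1)^(3/2).
At (u, v) = (1/2, 1/2): H = -125*sqrt(6)/486.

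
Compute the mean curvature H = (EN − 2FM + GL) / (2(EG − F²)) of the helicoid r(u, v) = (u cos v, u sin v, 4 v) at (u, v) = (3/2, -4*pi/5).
H = 0

With E = 1, F = 0, G = u^2 + 16, L = 0, M = -4/sqrt(u^2 + 16), N = 0, assemble
  H = (EN − 2FM + GL) / (2(EG − F²)) = 0.
At (u, v) = (3/2, -4*pi/5): H = 0.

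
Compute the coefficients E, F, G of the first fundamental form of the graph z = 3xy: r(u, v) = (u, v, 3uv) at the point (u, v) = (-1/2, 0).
E = 1;  F = 0;  G = 13/4

Partials: r_u = (1, 0, 3*v), r_v = (0, 1, 3*u). As functions of (u, v):
  E = r_u · r_u = 9*v^2 + 1,
  F = r_u · r_v = 9*u*v,
  G = r_v · r_v = 9*u^2 + 1.
Evaluating at (u, v) = (-1/2, 0): E = 1, F = 0, G = 13/4.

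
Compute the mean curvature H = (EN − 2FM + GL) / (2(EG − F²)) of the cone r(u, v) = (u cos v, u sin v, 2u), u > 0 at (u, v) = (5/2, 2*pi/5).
H = 2*sqrt(5)/25

With E = 5, F = 0, G = u^2, L = 0, M = 0, N = 2*sqrt(5)*u^2/(5*Abs(u)), assemble
  H = (EN − 2FM + GL) / (2(EG − F²)) = sqrt(5)/(5*Abs(u)).
At (u, v) = (5/2, 2*pi/5): H = 2*sqrt(5)/25.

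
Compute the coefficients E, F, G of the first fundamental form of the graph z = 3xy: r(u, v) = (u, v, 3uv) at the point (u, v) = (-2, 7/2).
E = 445/4;  F = -63;  G = 37

Partials: r_u = (1, 0, 3*v), r_v = (0, 1, 3*u). As functions of (u, v):
  E = r_u · r_u = 9*v^2 + 1,
  F = r_u · r_v = 9*u*v,
  G = r_v · r_v = 9*u^2 + 1.
Evaluating at (u, v) = (-2, 7/2): E = 445/4, F = -63, G = 37.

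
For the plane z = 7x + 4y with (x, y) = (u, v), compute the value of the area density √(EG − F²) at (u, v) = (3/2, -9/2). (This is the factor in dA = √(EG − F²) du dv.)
√(EG − F²)|_{(3/2, -9/2)} = sqrt(66)

E = 50, F = 28, G = 17, so EG − F² = 66. Taking the positive square root: √(EG − F²) = sqrt(66). At (u, v) = (3/2, -9/2): sqrt(66).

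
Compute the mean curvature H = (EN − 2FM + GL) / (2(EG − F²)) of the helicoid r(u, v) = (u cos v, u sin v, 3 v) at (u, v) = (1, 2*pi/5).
H = 0

With E = 1, F = 0, G = u^2 + 9, L = 0, M = -3/sqrt(u^2 + 9), N = 0, assemble
  H = (EN − 2FM + GL) / (2(EG − F²)) = 0.
At (u, v) = (1, 2*pi/5): H = 0.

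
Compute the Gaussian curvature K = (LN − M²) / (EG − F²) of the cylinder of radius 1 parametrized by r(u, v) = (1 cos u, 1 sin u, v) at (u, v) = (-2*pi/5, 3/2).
K = 0

Coefficients of the first fundamental form: E = 1, F = 0, G = 1.
Coefficients of the second fundamental form: L = -1, M = 0, N = 0.
Assemble K = (LN − M²)/(EG − F²) = 0. At (u, v) = (-2*pi/5, 3/2): K = 0.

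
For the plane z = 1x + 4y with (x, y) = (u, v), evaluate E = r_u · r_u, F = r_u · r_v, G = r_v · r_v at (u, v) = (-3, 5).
E = 2;  F = 4;  G = 17

Partials: r_u = (1, 0, 1), r_v = (0, 1, 4). As functions of (u, v):
  E = r_u · r_u = 2,
  F = r_u · r_v = 4,
  G = r_v · r_v = 17.
Evaluating at (u, v) = (-3, 5): E = 2, F = 4, G = 17.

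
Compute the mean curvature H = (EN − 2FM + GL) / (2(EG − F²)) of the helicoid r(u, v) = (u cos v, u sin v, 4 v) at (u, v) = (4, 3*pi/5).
H = 0

With E = 1, F = 0, G = u^2 + 16, L = 0, M = -4/sqrt(u^2 + 16), N = 0, assemble
  H = (EN − 2FM + GL) / (2(EG − F²)) = 0.
At (u, v) = (4, 3*pi/5): H = 0.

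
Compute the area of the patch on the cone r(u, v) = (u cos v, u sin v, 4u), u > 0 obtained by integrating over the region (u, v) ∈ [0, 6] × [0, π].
Area = 18*sqrt(17)*pi

Area = ∫∫ √(EG − F²) du dv with √(EG − F²) = sqrt(17)*Abs(u). Integrating over [0, 6] × [0, π] gives 18*sqrt(17)*pi.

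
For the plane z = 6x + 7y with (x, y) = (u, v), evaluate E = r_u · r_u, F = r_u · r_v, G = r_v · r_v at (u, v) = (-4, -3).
E = 37;  F = 42;  G = 50

Partials: r_u = (1, 0, 6), r_v = (0, 1, 7). As functions of (u, v):
  E = r_u · r_u = 37,
  F = r_u · r_v = 42,
  G = r_v · r_v = 50.
Evaluating at (u, v) = (-4, -3): E = 37, F = 42, G = 50.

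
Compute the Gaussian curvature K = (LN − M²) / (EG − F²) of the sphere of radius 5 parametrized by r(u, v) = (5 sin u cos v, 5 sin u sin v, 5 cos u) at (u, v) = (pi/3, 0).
K = 1/25

Coefficients of the first fundamental form: E = 25, F = 0, G = 25*sin(u)^2.
Coefficients of the second fundamental form: L = -5*sin(u)/Abs(sin(u)), M = 0, N = -5*sin(u)^3/Abs(sin(u)).
Assemble K = (LN − M²)/(EG − F²) = 1/25. At (u, v) = (pi/3, 0): K = 1/25.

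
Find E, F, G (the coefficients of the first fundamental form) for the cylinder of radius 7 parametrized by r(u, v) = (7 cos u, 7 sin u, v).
E = 49;  F = 0;  G = 1

Compute partials: r_u = (-7*sin(u), 7*cos(u), 0), r_v = (0, 0, 1). Then
  E = r_u · r_u = 49,
  F = r_u · r_v = 0,
  G = r_v · r_v = 1.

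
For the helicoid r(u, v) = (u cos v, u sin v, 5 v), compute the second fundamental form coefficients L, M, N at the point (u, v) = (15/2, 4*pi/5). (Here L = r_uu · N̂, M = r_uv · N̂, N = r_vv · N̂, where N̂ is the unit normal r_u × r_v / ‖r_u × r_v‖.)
L = 0;  M = -2*sqrt(13)/13;  N = 0

Compute the unit normal N̂(u, v) = (5*sin(v)/sqrt(u^2 + 25), -5*cos(v)/sqrt(u^2 + 25), u/sqrt(u^2 + 25)), and the second partials r_uu, r_uv, r_vv. Take dot products:
  L(u, v) = r_uu · N̂ = 0,
  M(u, v) = r_uv · N̂ = -5/sqrt(u^2 + 25),
  N(u, v) = r_vv · N̂ = 0.
Evaluating at (u, v) = (15/2, 4*pi/5):
  L = 0, M = -2*sqrt(13)/13, N = 0.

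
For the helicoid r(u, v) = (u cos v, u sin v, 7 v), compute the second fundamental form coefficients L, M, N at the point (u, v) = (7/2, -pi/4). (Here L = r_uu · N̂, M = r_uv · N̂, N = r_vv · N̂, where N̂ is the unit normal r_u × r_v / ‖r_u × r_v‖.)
L = 0;  M = -2*sqrt(5)/5;  N = 0

Compute the unit normal N̂(u, v) = (7*sin(v)/sqrt(u^2 + 49), -7*cos(v)/sqrt(u^2 + 49), u/sqrt(u^2 + 49)), and the second partials r_uu, r_uv, r_vv. Take dot products:
  L(u, v) = r_uu · N̂ = 0,
  M(u, v) = r_uv · N̂ = -7/sqrt(u^2 + 49),
  N(u, v) = r_vv · N̂ = 0.
Evaluating at (u, v) = (7/2, -pi/4):
  L = 0, M = -2*sqrt(5)/5, N = 0.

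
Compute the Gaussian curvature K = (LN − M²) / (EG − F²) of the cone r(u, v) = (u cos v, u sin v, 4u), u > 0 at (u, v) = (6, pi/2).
K = 0

Coefficients of the first fundamental form: E = 17, F = 0, G = u^2.
Coefficients of the second fundamental form: L = 0, M = 0, N = 4*sqrt(17)*u^2/(17*Abs(u)).
Assemble K = (LN − M²)/(EG − F²) = 0. At (u, v) = (6, pi/2): K = 0.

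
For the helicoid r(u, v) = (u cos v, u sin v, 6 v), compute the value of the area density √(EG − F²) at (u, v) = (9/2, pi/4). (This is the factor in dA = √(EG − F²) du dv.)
√(EG − F²)|_{(9/2, pi/4)} = 15/2

E = 1, F = 0, G = u^2 + 36, so EG − F² = u^2 + 36. Taking the positive square root: √(EG − F²) = sqrt(u^2 + 36). At (u, v) = (9/2, pi/4): 15/2.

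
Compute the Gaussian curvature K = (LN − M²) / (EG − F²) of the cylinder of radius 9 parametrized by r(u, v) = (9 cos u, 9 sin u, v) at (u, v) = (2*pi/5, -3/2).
K = 0

Coefficients of the first fundamental form: E = 81, F = 0, G = 1.
Coefficients of the second fundamental form: L = -9, M = 0, N = 0.
Assemble K = (LN − M²)/(EG − F²) = 0. At (u, v) = (2*pi/5, -3/2): K = 0.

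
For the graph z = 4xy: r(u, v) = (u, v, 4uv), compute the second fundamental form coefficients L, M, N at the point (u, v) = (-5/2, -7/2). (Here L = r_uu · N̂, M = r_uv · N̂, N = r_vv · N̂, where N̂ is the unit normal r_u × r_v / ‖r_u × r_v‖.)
L = 0;  M = 4*sqrt(33)/99;  N = 0

Compute the unit normal N̂(u, v) = (-4*v/sqrt(16*u^2 + 16*v^2 + 1), -4*u/sqrt(16*u^2 + 16*v^2 + 1), 1/sqrt(16*u^2 + 16*v^2 + 1)), and the second partials r_uu, r_uv, r_vv. Take dot products:
  L(u, v) = r_uu · N̂ = 0,
  M(u, v) = r_uv · N̂ = 4/sqrt(16*u^2 + 16*v^2 + 1),
  N(u, v) = r_vv · N̂ = 0.
Evaluating at (u, v) = (-5/2, -7/2):
  L = 0, M = 4*sqrt(33)/99, N = 0.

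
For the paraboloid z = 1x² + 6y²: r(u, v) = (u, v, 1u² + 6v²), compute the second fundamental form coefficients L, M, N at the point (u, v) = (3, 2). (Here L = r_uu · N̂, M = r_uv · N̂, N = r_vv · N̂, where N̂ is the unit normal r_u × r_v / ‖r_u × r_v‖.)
L = 2*sqrt(613)/613;  M = 0;  N = 12*sqrt(613)/613

Compute the unit normal N̂(u, v) = (-2*u/sqrt(4*u^2 + 144*v^2 + 1), -12*v/sqrt(4*u^2 + 144*v^2 + 1), 1/sqrt(4*u^2 + 144*v^2 + 1)), and the second partials r_uu, r_uv, r_vv. Take dot products:
  L(u, v) = r_uu · N̂ = 2/sqrt(4*u^2 + 144*v^2 + 1),
  M(u, v) = r_uv · N̂ = 0,
  N(u, v) = r_vv · N̂ = 12/sqrt(4*u^2 + 144*v^2 + 1).
Evaluating at (u, v) = (3, 2):
  L = 2*sqrt(613)/613, M = 0, N = 12*sqrt(613)/613.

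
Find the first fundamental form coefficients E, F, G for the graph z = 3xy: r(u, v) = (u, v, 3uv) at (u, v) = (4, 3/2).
E = 85/4;  F = 54;  G = 145

Partials: r_u = (1, 0, 3*v), r_v = (0, 1, 3*u). As functions of (u, v):
  E = r_u · r_u = 9*v^2 + 1,
  F = r_u · r_v = 9*u*v,
  G = r_v · r_v = 9*u^2 + 1.
Evaluating at (u, v) = (4, 3/2): E = 85/4, F = 54, G = 145.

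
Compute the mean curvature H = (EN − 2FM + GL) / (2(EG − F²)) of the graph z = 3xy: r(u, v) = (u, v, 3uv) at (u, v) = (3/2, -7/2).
H = 567*sqrt(526)/138338

With E = 9*v^2 + 1, F = 9*u*v, G = 9*u^2 + 1, L = 0, M = 3/sqrt(9*u^2 + 9*v^2 + 1), N = 0, assemble
  H = (EN − 2FM + GL) / (2(EG − F²)) = -27*u*v/(9*u^2 + 9*v^2 + 1)^(3/2).
At (u, v) = (3/2, -7/2): H = 567*sqrt(526)/138338.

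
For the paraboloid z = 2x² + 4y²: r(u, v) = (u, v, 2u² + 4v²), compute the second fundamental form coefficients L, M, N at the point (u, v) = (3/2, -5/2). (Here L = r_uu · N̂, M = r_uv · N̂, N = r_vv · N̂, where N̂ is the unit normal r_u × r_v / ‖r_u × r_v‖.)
L = 4*sqrt(437)/437;  M = 0;  N = 8*sqrt(437)/437

Compute the unit normal N̂(u, v) = (-4*u/sqrt(16*u^2 + 64*v^2 + 1), -8*v/sqrt(16*u^2 + 64*v^2 + 1), 1/sqrt(16*u^2 + 64*v^2 + 1)), and the second partials r_uu, r_uv, r_vv. Take dot products:
  L(u, v) = r_uu · N̂ = 4/sqrt(16*u^2 + 64*v^2 + 1),
  M(u, v) = r_uv · N̂ = 0,
  N(u, v) = r_vv · N̂ = 8/sqrt(16*u^2 + 64*v^2 + 1).
Evaluating at (u, v) = (3/2, -5/2):
  L = 4*sqrt(437)/437, M = 0, N = 8*sqrt(437)/437.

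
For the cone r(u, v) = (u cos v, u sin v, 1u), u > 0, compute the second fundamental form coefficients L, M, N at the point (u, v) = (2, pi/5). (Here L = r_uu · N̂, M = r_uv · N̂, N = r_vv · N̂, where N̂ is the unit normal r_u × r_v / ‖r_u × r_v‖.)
L = 0;  M = 0;  N = sqrt(2)

Compute the unit normal N̂(u, v) = (-sqrt(2)*u*cos(v)/(2*Abs(u)), -sqrt(2)*u*sin(v)/(2*Abs(u)), sqrt(2)*u/(2*Abs(u))), and the second partials r_uu, r_uv, r_vv. Take dot products:
  L(u, v) = r_uu · N̂ = 0,
  M(u, v) = r_uv · N̂ = 0,
  N(u, v) = r_vv · N̂ = sqrt(2)*u^2/(2*Abs(u)).
Evaluating at (u, v) = (2, pi/5):
  L = 0, M = 0, N = sqrt(2).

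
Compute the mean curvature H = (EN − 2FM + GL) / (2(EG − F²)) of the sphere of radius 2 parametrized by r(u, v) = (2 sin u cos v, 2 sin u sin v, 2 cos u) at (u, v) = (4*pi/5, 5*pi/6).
H = -1/2

With E = 4, F = 0, G = 4*sin(u)^2, L = -2*sin(u)/Abs(sin(u)), M = 0, N = -2*sin(u)^3/Abs(sin(u)), assemble
  H = (EN − 2FM + GL) / (2(EG − F²)) = -sin(u)/(2*Abs(sin(u))).
At (u, v) = (4*pi/5, 5*pi/6): H = -1/2.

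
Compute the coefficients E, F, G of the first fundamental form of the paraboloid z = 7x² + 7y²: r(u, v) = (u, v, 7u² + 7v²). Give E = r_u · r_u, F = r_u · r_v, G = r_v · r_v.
E = 196*u^2 + 1;  F = 196*u*v;  G = 196*v^2 + 1

Compute partials: r_u = (1, 0, 14*u), r_v = (0, 1, 14*v). Then
  E = r_u · r_u = 196*u^2 + 1,
  F = r_u · r_v = 196*u*v,
  G = r_v · r_v = 196*v^2 + 1.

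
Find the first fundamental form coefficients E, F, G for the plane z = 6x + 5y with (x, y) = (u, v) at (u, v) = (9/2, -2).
E = 37;  F = 30;  G = 26

Partials: r_u = (1, 0, 6), r_v = (0, 1, 5). As functions of (u, v):
  E = r_u · r_u = 37,
  F = r_u · r_v = 30,
  G = r_v · r_v = 26.
Evaluating at (u, v) = (9/2, -2): E = 37, F = 30, G = 26.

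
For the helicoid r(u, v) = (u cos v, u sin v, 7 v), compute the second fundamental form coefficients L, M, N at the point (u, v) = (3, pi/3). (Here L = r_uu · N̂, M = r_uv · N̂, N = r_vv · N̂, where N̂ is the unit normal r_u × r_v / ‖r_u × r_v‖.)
L = 0;  M = -7*sqrt(58)/58;  N = 0

Compute the unit normal N̂(u, v) = (7*sin(v)/sqrt(u^2 + 49), -7*cos(v)/sqrt(u^2 + 49), u/sqrt(u^2 + 49)), and the second partials r_uu, r_uv, r_vv. Take dot products:
  L(u, v) = r_uu · N̂ = 0,
  M(u, v) = r_uv · N̂ = -7/sqrt(u^2 + 49),
  N(u, v) = r_vv · N̂ = 0.
Evaluating at (u, v) = (3, pi/3):
  L = 0, M = -7*sqrt(58)/58, N = 0.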